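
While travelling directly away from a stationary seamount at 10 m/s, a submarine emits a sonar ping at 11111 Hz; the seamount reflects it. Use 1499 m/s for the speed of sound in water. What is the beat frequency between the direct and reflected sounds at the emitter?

147 Hz

The seamount receives the sound from a moving source: f₁ = f₀ · v/(v + v_e) = 11111 × 1499/1509 ≈ 11037.4 Hz.
On the return leg the submarine is a moving observer: f₂ = f₁ · (v − v_e)/v = 11037.4 × 1489/1499 ≈ 10963.7 Hz.
Equivalently f₂ = f₀ · (v − v_e)/(v + v_e).
Beat against the emitted tone: |f₂ − f₀| = 2v_e·f₀/(v + v_e) = 2 × 10 × 11111/1509 ≈ 147 Hz.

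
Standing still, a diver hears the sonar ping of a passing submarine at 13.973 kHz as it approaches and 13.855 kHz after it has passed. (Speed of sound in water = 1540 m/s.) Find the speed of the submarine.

6.5 m/s

f₁/f₂ = (v + v_s)/(v − v_s), so v_s = v · (f₁ − f₂)/(f₁ + f₂).
v_s = 1540 × (13.973 − 13.855)/(13.973 + 13.855) = 1540 × 0.118/27.828 ≈ 6.5 m/s.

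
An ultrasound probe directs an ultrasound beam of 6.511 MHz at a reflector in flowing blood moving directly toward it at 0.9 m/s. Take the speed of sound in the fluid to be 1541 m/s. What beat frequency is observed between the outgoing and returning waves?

The reflector in flowing blood first receives the wave as a moving observer: f₁ = f₀ · (v + u)/v = 6.511 × (1541 + 0.9)/1541 ≈ 6.51480 MHz.
The reflection then acts as a moving source: f₂ = f₁ · v/(v − u) ≈ 6.51861 MHz.
Beat frequency (with f₀ = 6511000 Hz): |f₂ − f₀| = 2u·f₀/(v − u) = 2 × 0.9 × 6511000/1540.1 ≈ 7610 Hz.

7610 Hz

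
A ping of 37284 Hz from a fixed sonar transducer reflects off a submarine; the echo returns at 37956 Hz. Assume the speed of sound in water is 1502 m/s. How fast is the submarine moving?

Double Doppler shift off a moving reflector: f₂ = f₀ · (v + u)/(v − u) (u > 0 toward emitter).
Rearranging, u = v · (f₂ − f₀)/(f₂ + f₀) = 1502 × 672/75240 ≈ 13.4 m/s.
So the submarine is moving at 13.4 m/s toward the emitter.

13.4 m/s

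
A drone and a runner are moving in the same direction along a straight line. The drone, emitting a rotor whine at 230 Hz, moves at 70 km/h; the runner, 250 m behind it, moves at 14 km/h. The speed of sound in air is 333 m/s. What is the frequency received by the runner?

220 Hz

70 km/h = 19.44 m/s; 14 km/h = 3.889 m/s.
The runner is behind, so the drone is moving away from it while the runner is moving toward the drone.
Both move, so f' = f · (v + v_o)/(v + v_s).
f' = 230 × (333 + 3.889)/(333 + 19.44) = 230 × 336.89/352.44 ≈ 220 Hz.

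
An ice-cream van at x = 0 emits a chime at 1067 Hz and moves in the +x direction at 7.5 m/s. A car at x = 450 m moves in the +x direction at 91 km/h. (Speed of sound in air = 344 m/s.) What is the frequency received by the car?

1011 Hz

91 km/h = 25.28 m/s.
The observer lies on the +x side, so the source is heading toward the observer and the observer is heading away from the source.
Both move, so f' = f · (v − v_o)/(v − v_s).
f' = 1067 × (344 − 25.28)/(344 − 7.5) = 1067 × 318.72/336.5 ≈ 1011 Hz.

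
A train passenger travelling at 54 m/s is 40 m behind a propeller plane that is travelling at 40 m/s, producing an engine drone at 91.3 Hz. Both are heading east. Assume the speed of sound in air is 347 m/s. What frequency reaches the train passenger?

95 Hz

The train passenger is behind, so the propeller plane is moving away from it while the train passenger is moving toward the propeller plane.
General Doppler shift: f' = f · (v + v_o)/(v + v_s).
f' = 91.3 × (347 + 54)/(347 + 40) = 91.3 × 401/387 ≈ 95 Hz.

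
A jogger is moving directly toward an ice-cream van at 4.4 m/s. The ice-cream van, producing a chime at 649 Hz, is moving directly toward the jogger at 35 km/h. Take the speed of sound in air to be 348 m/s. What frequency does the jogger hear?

35 km/h = 9.722 m/s.
Both move, so f' = f · (v + v_o)/(v − v_s).
f' = 649 × (348 + 4.4)/(348 − 9.722) = 649 × 352.4/338.28 ≈ 676 Hz.

676 Hz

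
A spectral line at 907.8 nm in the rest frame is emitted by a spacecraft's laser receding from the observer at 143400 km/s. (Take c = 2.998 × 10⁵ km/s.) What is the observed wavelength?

β = v/c = 143400/299800 = 0.4783.
Relativistic Doppler for wavelength: λ' = λ₀ · √((1 + β)/(1 − β)).
λ' = 907.8 × √(1.4783/0.5217) = 907.8 × 1.68338 ≈ 1528.2 nm.

1528.2 nm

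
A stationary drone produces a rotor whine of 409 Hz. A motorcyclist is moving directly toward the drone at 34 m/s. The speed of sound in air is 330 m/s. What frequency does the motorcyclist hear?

Moving observer, stationary source: f' = f · (v + v_o)/v.
f' = 409 × (330 + 34)/330 = 409 × 364/330 ≈ 451 Hz.

451 Hz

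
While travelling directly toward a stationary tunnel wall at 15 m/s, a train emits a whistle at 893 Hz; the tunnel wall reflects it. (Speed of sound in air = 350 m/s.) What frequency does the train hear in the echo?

973 Hz

The tunnel wall receives the sound from a moving source: f₁ = f₀ · v/(v − v_e) = 893 × 350/335 ≈ 933 Hz.
On the return leg the train is a moving observer: f₂ = f₁ · (v + v_e)/v = 933 × 365/350 ≈ 973 Hz.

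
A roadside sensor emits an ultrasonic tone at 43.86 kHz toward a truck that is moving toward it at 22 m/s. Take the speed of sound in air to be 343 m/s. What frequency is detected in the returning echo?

The truck first receives the wave as a moving observer: f₁ = f₀ · (v + u)/v = 43.86 × (343 + 22)/343 ≈ 46.7 kHz.
On reflection it acts as a source moving toward the stationary detector: f₂ = f₁ · v/(v − u) = 46.7 × 343/321 ≈ 49.9 kHz.

49.9 kHz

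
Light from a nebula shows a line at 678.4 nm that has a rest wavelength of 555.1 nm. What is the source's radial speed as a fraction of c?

λ'/λ₀ = 1.2221 > 1 (redshift), so the source is receding.
λ'/λ₀ = √((1 + β)/(1 − β)) for a receding source ⇒ β = (r² − 1)/(r² + 1) with r = λ'/λ₀.
β = (1.4936 − 1)/(1.4936 + 1) ≈ 0.198.

0.198c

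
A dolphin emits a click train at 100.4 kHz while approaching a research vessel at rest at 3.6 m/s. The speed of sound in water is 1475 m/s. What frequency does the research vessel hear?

100.6 kHz

Only the source moves, toward the listener, so f' = f · v/(v − v_s).
f' = 100.4 × 1475/(1475 − 3.6) = 100.4 × 1475/1471 ≈ 100.6 kHz.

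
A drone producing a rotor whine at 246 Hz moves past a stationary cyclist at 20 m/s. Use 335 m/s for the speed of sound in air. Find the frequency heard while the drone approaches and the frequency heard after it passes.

262 Hz approaching; 232 Hz receding

Approaching: f₁ = f · v/(v − v_s) = 246 × 335/315 ≈ 262 Hz.
Receding: f₂ = f · v/(v + v_s) = 246 × 335/355 ≈ 232 Hz.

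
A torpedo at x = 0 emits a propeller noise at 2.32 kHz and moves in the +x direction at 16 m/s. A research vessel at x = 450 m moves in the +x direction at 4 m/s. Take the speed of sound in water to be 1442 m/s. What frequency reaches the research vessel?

The observer lies on the +x side, so the source is heading toward the observer and the observer is heading away from the source.
General Doppler shift: f' = f · (v − v_o)/(v − v_s).
f' = 2.32 × (1442 − 4)/(1442 − 16) = 2.32 × 1438/1426 ≈ 2.34 kHz.

2.34 kHz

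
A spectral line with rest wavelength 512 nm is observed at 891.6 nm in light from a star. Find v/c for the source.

0.504

λ'/λ₀ = 1.7414 > 1 (redshift), so the source is receding.
λ'/λ₀ = √((1 + β)/(1 − β)) for a receding source ⇒ β = (r² − 1)/(r² + 1) with r = λ'/λ₀.
β = (3.0325 − 1)/(3.0325 + 1) ≈ 0.504.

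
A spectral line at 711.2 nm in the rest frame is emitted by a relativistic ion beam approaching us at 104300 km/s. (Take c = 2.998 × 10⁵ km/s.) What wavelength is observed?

494.7 nm

β = v/c = 104300/299800 = 0.3479.
Relativistic Doppler for wavelength: λ' = λ₀ · √((1 − β)/(1 + β)).
λ' = 711.2 × √(0.6521/1.3479) = 711.2 × 0.69555 ≈ 494.7 nm.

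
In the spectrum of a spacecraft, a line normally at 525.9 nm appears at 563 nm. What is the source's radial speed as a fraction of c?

0.068c

λ'/λ₀ = 1.0705 > 1 (redshift), so the source is receding.
λ'/λ₀ = √((1 + β)/(1 − β)) for a receding source ⇒ β = (r² − 1)/(r² + 1) with r = λ'/λ₀.
β = (1.1461 − 1)/(1.1461 + 1) ≈ 0.068.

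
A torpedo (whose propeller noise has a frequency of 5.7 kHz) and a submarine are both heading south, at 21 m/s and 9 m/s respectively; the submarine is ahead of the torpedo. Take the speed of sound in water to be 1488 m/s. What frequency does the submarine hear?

5.75 kHz

The submarine is ahead, so the torpedo is moving toward it while the submarine is moving away from the torpedo.
With source approaching and observer receding, f' = f · (v − v_o)/(v − v_s).
f' = 5.7 × (1488 − 9)/(1488 − 21) = 5.7 × 1479/1467 ≈ 5.75 kHz.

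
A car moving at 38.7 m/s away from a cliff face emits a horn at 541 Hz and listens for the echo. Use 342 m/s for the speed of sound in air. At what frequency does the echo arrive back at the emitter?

The cliff face receives the sound from a moving source: f₁ = f₀ · v/(v + v_e) = 541 × 342/380.7 ≈ 486 Hz.
On the return leg the car is a moving observer: f₂ = f₁ · (v − v_e)/v = 486 × 303.3/342 ≈ 431 Hz.
Equivalently f₂ = f₀ · (v − v_e)/(v + v_e).

431 Hz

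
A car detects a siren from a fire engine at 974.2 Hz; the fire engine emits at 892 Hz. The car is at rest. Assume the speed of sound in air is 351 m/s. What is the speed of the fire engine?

f' > f, so the fire engine is approaching.
f' = f · v/(v − v_s) ⇒ v_s = v · |1 − f/f'|.
v_s = 351 × |1 − 892/974.2| = 351 × 0.08438 ≈ 30 m/s.

30 m/s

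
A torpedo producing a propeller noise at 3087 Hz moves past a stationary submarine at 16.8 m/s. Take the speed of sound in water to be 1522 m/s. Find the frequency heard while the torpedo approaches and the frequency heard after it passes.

3121 Hz approaching; 3053 Hz receding

Approaching: f₁ = f · v/(v − v_s) = 3087 × 1522/1505.2 ≈ 3121 Hz.
Receding: f₂ = f · v/(v + v_s) = 3087 × 1522/1538.8 ≈ 3053 Hz.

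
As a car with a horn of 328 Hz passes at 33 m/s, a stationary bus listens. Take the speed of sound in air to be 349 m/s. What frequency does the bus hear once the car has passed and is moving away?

Receding: f₂ = f · v/(v + v_s) = 328 × 349/382 ≈ 300 Hz.

300 Hz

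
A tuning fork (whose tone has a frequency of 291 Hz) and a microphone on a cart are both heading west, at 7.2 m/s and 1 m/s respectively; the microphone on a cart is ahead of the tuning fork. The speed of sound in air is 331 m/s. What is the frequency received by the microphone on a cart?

The microphone on a cart is ahead, so the tuning fork is moving toward it while the microphone on a cart is moving away from the tuning fork.
General Doppler shift: f' = f · (v − v_o)/(v − v_s).
f' = 291 × (331 − 1)/(331 − 7.2) = 291 × 330/323.8 ≈ 297 Hz.

297 Hz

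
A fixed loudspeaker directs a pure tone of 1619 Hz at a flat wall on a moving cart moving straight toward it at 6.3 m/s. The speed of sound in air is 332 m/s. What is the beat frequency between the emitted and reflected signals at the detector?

At the flat wall on a moving cart (a moving observer), f₁ = f₀ · (v + u)/v = 1619 × 338.3/332 ≈ 1649.7 Hz.
On reflection it acts as a source moving toward the stationary detector: f₂ = f₁ · v/(v − u) = 1649.7 × 332/325.7 ≈ 1681.6 Hz.
Beat frequency: |f₂ − f₀| = 2u·f₀/(v − u) = 2 × 6.3 × 1619/325.7 ≈ 63 Hz.

63 Hz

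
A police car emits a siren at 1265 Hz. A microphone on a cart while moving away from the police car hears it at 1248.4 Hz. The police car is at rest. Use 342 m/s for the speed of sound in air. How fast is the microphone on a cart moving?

f' = f · (v − v_o)/v ⇒ v_o = v · |f'/f − 1|.
v_o = 342 × |1248.4/1265 − 1| = 342 × 0.01312 ≈ 4.5 m/s.

4.5 m/s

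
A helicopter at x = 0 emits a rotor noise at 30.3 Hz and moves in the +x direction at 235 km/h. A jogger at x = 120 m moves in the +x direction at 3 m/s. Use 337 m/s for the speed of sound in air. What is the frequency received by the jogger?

37.2 Hz

235 km/h = 65.28 m/s.
The observer lies on the +x side, so the source is heading toward the observer and the observer is heading away from the source.
With source approaching and observer receding, f' = f · (v − v_o)/(v − v_s).
f' = 30.3 × (337 − 3)/(337 − 65.28) = 30.3 × 334/271.72 ≈ 37.2 Hz.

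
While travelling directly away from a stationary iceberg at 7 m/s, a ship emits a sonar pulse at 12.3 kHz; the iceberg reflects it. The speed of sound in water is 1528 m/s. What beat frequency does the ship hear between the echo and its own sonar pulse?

112 Hz

The iceberg receives the sound from a moving source: f₁ = f₀ · v/(v + v_e) = 12.3 × 1528/1535 ≈ 12.2439 kHz.
On the return leg the ship is a moving observer: f₂ = f₁ · (v − v_e)/v = 12.2439 × 1521/1528 ≈ 12.1878 kHz.
Beat against the emitted tone (with f₀ = 12300 Hz): |f₂ − f₀| = 2v_e·f₀/(v + v_e) = 2 × 7 × 12300/1535 ≈ 112 Hz.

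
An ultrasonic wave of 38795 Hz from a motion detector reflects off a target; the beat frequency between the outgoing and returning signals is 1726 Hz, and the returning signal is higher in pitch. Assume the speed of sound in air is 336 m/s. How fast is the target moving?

Double Doppler shift off a moving reflector: f₂ = f₀ · (v + u)/(v − u) (u > 0 toward emitter).
Returning signal is higher, so f₂ = f₀ + Δf = 38795 + 1726 = 40521 Hz.
Rearranging, u = v · (f₂ − f₀)/(f₂ + f₀) = 336 × 1726/79316 ≈ 7.3 m/s.
So the target is moving at 7.3 m/s toward the emitter.

7.3 m/s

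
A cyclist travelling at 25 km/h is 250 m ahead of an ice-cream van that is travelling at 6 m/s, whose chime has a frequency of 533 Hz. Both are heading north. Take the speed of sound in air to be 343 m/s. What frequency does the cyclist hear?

25 km/h = 6.944 m/s.
The cyclist is ahead, so the ice-cream van is moving toward it while the cyclist is moving away from the ice-cream van.
Both move, so f' = f · (v − v_o)/(v − v_s).
f' = 533 × (343 − 6.944)/(343 − 6) = 533 × 336.06/337 ≈ 532 Hz.

532 Hz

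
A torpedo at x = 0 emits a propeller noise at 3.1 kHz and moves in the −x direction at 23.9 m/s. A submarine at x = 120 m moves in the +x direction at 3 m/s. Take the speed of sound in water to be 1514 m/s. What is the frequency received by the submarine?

3.05 kHz

The observer lies on the +x side, so the source is heading away from the observer and the observer is heading away from the source.
Both move, so f' = f · (v − v_o)/(v + v_s).
f' = 3.1 × (1514 − 3)/(1514 + 23.9) = 3.1 × 1511/1537.9 ≈ 3.05 kHz.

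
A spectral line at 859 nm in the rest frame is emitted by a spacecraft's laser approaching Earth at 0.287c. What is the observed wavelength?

639.4 nm

Relativistic Doppler for wavelength: λ' = λ₀ · √((1 − β)/(1 + β)).
λ' = 859 × √(0.7130/1.2870) = 859 × 0.74431 ≈ 639.4 nm.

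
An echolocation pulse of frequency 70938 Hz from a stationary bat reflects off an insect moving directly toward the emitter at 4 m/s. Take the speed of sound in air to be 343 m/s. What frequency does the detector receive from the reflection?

72612 Hz

The insect first receives the wave as a moving observer: f₁ = f₀ · (v + u)/v = 70938 × (343 + 4)/343 ≈ 71765 Hz.
On reflection it acts as a source moving toward the stationary detector: f₂ = f₁ · v/(v − u) = 71765 × 343/339 ≈ 72612 Hz.
Equivalently f₂ = f₀ · (v + u)/(v − u).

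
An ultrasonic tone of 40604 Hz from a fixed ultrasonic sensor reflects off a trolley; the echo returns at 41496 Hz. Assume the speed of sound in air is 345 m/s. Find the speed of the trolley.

Double Doppler shift off a moving reflector: f₂ = f₀ · (v + u)/(v − u) (u > 0 toward emitter).
Rearranging, u = v · (f₂ − f₀)/(f₂ + f₀) = 345 × 892/82100 ≈ 3.7 m/s.
So the trolley is moving at 3.7 m/s toward the emitter.

3.7 m/s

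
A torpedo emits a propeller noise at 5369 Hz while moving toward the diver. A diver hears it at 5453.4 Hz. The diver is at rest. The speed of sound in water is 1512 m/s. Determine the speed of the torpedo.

23.4 m/s

f' = f · v/(v − v_s) ⇒ v_s = v · |1 − f/f'|.
v_s = 1512 × |1 − 5369/5453.4| = 1512 × 0.01548 ≈ 23.4 m/s.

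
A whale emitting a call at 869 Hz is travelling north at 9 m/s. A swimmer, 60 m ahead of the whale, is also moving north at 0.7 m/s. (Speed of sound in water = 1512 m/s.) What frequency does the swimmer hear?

874 Hz

The swimmer is ahead, so the whale is moving toward it while the swimmer is moving away from the whale.
General Doppler shift: f' = f · (v − v_o)/(v − v_s).
f' = 869 × (1512 − 0.7)/(1512 − 9) = 869 × 1511.3/1503 ≈ 874 Hz.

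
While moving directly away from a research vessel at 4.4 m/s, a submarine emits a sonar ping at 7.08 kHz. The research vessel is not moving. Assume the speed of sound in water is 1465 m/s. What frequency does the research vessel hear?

With the source moving away from a stationary observer, f' = f · v/(v + v_s).
f' = 7.08 × 1465/(1465 + 4.4) = 7.08 × 1465/1469 ≈ 7.06 kHz.

7.06 kHz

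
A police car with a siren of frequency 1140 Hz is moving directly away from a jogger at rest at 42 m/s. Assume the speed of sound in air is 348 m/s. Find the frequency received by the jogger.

Only the source moves, away from the listener, so f' = f · v/(v + v_s).
f' = 1140 × 348/(348 + 42) = 1140 × 348/390 ≈ 1017 Hz.

1017 Hz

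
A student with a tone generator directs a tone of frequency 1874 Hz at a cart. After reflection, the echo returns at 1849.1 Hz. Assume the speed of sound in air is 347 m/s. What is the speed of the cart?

2.32 m/s

Double Doppler shift off a moving reflector: f₂ = f₀ · (v + u)/(v − u) (u > 0 toward emitter).
Rearranging, u = v · (f₂ − f₀)/(f₂ + f₀) = 347 × -24.9/3723.1 ≈ -2.32 m/s.
So the cart is moving at 2.32 m/s away from the emitter.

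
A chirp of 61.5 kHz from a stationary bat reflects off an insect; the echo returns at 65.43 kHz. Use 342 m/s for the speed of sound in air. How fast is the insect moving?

10.6 m/s

Double Doppler shift off a moving reflector: f₂ = f₀ · (v + u)/(v − u) (u > 0 toward emitter).
Rearranging, u = v · (f₂ − f₀)/(f₂ + f₀) = 342 × 3.93/126.93 ≈ 10.6 m/s.
So the insect is moving at 10.6 m/s toward the emitter.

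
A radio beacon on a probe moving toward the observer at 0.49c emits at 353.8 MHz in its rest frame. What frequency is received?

604.7 MHz

Relativistic Doppler for frequency: f' = f₀ · √((1 + β)/(1 − β)).
f' = 353.8 × √(1.4900/0.5100) = 353.8 × 1.70926 ≈ 604.7 MHz.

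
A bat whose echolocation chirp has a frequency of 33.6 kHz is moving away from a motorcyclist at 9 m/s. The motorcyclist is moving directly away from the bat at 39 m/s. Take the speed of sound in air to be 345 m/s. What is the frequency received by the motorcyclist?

General Doppler shift: f' = f · (v − v_o)/(v + v_s).
f' = 33.6 × (345 − 39)/(345 + 9) = 33.6 × 306/354 ≈ 29.0 kHz.

29.0 kHz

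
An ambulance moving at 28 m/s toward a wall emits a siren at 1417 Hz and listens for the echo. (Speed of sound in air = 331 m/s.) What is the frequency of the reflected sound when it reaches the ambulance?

The wall receives the sound from a moving source: f₁ = f₀ · v/(v − v_e) = 1417 × 331/303 ≈ 1548 Hz.
On the return leg the ambulance is a moving observer: f₂ = f₁ · (v + v_e)/v = 1548 × 359/331 ≈ 1679 Hz.
Equivalently f₂ = f₀ · (v + v_e)/(v − v_e).

1679 Hz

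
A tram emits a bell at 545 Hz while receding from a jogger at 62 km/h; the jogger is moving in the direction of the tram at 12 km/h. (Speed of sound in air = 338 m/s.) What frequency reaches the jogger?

62 km/h = 17.22 m/s; 12 km/h = 3.333 m/s.
General Doppler shift: f' = f · (v + v_o)/(v + v_s).
f' = 545 × (338 + 3.333)/(338 + 17.22) = 545 × 341.33/355.22 ≈ 524 Hz.

524 Hz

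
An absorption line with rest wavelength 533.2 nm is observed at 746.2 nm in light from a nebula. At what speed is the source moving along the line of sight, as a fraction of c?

λ'/λ₀ = 1.3995 > 1 (redshift), so the source is receding.
λ'/λ₀ = √((1 + β)/(1 − β)) for a receding source ⇒ β = (r² − 1)/(r² + 1) with r = λ'/λ₀.
β = (1.9585 − 1)/(1.9585 + 1) ≈ 0.324.

0.324c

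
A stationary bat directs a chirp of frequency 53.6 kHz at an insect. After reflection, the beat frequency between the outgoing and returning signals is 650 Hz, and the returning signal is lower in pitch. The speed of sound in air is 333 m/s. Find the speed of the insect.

Double Doppler shift off a moving reflector: f₂ = f₀ · (v + u)/(v − u) (u > 0 toward emitter).
Returning signal is lower, so f₂ = f₀ − Δf = 53600 − 650 = 52950 Hz.
Rearranging, u = v · (f₂ − f₀)/(f₂ + f₀) = 333 × -650/106550 ≈ -2.03 m/s.
So the insect is moving at 2.03 m/s away from the emitter.

2.03 m/s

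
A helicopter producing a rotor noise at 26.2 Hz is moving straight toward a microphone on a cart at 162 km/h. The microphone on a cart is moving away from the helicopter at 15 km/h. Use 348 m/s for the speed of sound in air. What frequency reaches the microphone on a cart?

162 km/h = 45 m/s; 15 km/h = 4.167 m/s.
Both move, so f' = f · (v − v_o)/(v − v_s).
f' = 26.2 × (348 − 4.167)/(348 − 45) = 26.2 × 343.83/303 ≈ 29.7 Hz.

29.7 Hz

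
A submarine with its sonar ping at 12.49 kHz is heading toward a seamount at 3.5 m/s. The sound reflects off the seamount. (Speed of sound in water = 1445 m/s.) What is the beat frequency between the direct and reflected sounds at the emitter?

The seamount receives the sound from a moving source: f₁ = f₀ · v/(v − v_e) = 12.49 × 1445/1441.5 ≈ 12.5203 kHz.
On the return leg the submarine is a moving observer: f₂ = f₁ · (v + v_e)/v = 12.5203 × 1448.5/1445 ≈ 12.5507 kHz.
Beat against the emitted tone (with f₀ = 12490 Hz): |f₂ − f₀| = 2v_e·f₀/(v − v_e) = 2 × 3.5 × 12490/1441.5 ≈ 61 Hz.

61 Hz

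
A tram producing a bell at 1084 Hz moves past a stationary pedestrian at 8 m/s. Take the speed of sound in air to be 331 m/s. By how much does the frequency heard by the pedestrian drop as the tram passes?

52.4 Hz

Approaching: f₁ = f · v/(v − v_s) = 1084 × 331/323 ≈ 1110.8 Hz.
Receding: f₂ = f · v/(v + v_s) = 1084 × 331/339 ≈ 1058.4 Hz.
Drop: f₁ − f₂ = 2f·v·v_s/(v² − v_s²) = 2 × 1084 × 331 × 8/(331² − 8²) ≈ 52.4 Hz.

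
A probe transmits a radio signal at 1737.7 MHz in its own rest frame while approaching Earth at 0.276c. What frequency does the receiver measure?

2306.9 MHz

Relativistic Doppler for frequency: f' = f₀ · √((1 + β)/(1 − β)).
f' = 1737.7 × √(1.2760/0.7240) = 1737.7 × 1.32757 ≈ 2306.9 MHz.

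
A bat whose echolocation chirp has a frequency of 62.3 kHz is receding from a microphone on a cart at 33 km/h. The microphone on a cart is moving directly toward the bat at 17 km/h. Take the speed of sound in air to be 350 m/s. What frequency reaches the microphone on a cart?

33 km/h = 9.167 m/s; 17 km/h = 4.722 m/s.
General Doppler shift: f' = f · (v + v_o)/(v + v_s).
f' = 62.3 × (350 + 4.722)/(350 + 9.167) = 62.3 × 354.72/359.17 ≈ 61.5 kHz.

61.5 kHz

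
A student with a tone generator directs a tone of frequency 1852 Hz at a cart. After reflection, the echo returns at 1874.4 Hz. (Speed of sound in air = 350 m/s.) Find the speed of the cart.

Double Doppler shift off a moving reflector: f₂ = f₀ · (v + u)/(v − u) (u > 0 toward emitter).
Rearranging, u = v · (f₂ − f₀)/(f₂ + f₀) = 350 × 22.4/3726.4 ≈ 2.10 m/s.
So the cart is moving at 2.10 m/s toward the emitter.

2.10 m/s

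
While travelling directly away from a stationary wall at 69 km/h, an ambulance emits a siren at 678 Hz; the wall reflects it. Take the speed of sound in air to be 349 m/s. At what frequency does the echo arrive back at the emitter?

69 km/h = 19.17 m/s.
The wall receives the sound from a moving source: f₁ = f₀ · v/(v + v_e) = 678 × 349/368.17 ≈ 643 Hz.
On the return leg the ambulance is a moving observer: f₂ = f₁ · (v − v_e)/v = 643 × 329.83/349 ≈ 607 Hz.
Equivalently f₂ = f₀ · (v − v_e)/(v + v_e).

607 Hz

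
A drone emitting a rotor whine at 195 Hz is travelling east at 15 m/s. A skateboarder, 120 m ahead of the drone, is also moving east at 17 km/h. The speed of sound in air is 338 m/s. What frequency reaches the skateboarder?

17 km/h = 4.722 m/s.
The skateboarder is ahead, so the drone is moving toward it while the skateboarder is moving away from the drone.
With source approaching and observer receding, f' = f · (v − v_o)/(v − v_s).
f' = 195 × (338 − 4.722)/(338 − 15) = 195 × 333.28/323 ≈ 201 Hz.

201 Hz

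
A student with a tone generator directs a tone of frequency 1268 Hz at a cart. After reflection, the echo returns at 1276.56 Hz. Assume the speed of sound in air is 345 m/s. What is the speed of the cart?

1.16 m/s

Double Doppler shift off a moving reflector: f₂ = f₀ · (v + u)/(v − u) (u > 0 toward emitter).
Rearranging, u = v · (f₂ − f₀)/(f₂ + f₀) = 345 × 8.56/2544.56 ≈ 1.16 m/s.
So the cart is moving at 1.16 m/s toward the emitter.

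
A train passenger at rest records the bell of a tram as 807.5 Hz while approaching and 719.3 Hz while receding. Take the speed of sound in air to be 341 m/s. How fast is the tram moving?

f₁/f₂ = (v + v_s)/(v − v_s), so v_s = v · (f₁ − f₂)/(f₁ + f₂).
v_s = 341 × (807.5 − 719.3)/(807.5 + 719.3) = 341 × 88.2/1526.8 ≈ 19.7 m/s.

19.7 m/s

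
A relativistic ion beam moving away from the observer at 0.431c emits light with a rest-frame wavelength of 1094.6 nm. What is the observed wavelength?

Relativistic Doppler for wavelength: λ' = λ₀ · √((1 + β)/(1 − β)).
λ' = 1094.6 × √(1.4310/0.5690) = 1094.6 × 1.58586 ≈ 1735.9 nm.

1735.9 nm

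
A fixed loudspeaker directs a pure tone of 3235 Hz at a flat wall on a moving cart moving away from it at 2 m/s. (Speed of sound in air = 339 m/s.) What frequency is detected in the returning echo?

The flat wall on a moving cart first receives the wave as a moving observer: f₁ = f₀ · (v − u)/v = 3235 × (339 − 2)/339 ≈ 3216 Hz.
On reflection it acts as a source moving away from the stationary detector: f₂ = f₁ · v/(v + u) = 3216 × 339/341 ≈ 3197 Hz.

3197 Hz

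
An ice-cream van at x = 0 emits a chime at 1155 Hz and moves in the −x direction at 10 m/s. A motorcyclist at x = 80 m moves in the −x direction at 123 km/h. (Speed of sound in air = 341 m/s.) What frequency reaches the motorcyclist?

123 km/h = 34.17 m/s.
The observer lies on the +x side, so the source is heading away from the observer and the observer is heading toward the source.
With source receding and observer approaching, f' = f · (v + v_o)/(v + v_s).
f' = 1155 × (341 + 34.17)/(341 + 10) = 1155 × 375.17/351 ≈ 1235 Hz.

1235 Hz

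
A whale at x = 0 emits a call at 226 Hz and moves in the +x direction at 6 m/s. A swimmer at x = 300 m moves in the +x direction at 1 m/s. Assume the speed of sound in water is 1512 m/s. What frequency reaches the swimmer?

The observer lies on the +x side, so the source is heading toward the observer and the observer is heading away from the source.
With source approaching and observer receding, f' = f · (v − v_o)/(v − v_s).
f' = 226 × (1512 − 1)/(1512 − 6) = 226 × 1511/1506 ≈ 227 Hz.

227 Hz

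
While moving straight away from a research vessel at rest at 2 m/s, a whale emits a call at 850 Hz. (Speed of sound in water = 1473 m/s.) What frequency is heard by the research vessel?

Only the source moves, away from the listener, so f' = f · v/(v + v_s).
f' = 850 × 1473/(1473 + 2) = 850 × 1473/1475 ≈ 849 Hz.

849 Hz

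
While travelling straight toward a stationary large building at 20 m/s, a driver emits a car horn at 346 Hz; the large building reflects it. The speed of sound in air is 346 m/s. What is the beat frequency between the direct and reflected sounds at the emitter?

42.5 Hz

The large building receives the sound from a moving source: f₁ = f₀ · v/(v − v_e) = 346 × 346/326 ≈ 367.2 Hz.
On the return leg the driver is a moving observer: f₂ = f₁ · (v + v_e)/v = 367.2 × 366/346 ≈ 388.5 Hz.
Equivalently f₂ = f₀ · (v + v_e)/(v − v_e).
Beat against the emitted tone: |f₂ − f₀| = 2v_e·f₀/(v − v_e) = 2 × 20 × 346/326 ≈ 42.5 Hz.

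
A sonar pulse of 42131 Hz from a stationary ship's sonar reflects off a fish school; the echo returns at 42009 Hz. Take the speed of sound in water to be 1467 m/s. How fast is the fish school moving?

2.13 m/s

Double Doppler shift off a moving reflector: f₂ = f₀ · (v + u)/(v − u) (u > 0 toward emitter).
Rearranging, u = v · (f₂ − f₀)/(f₂ + f₀) = 1467 × -122/84140 ≈ -2.13 m/s.
So the fish school is moving at 2.13 m/s away from the emitter.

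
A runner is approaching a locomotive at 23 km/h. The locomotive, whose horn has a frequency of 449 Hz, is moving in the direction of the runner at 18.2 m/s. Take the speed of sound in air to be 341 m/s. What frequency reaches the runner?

483 Hz

23 km/h = 6.389 m/s.
With source approaching and observer approaching, f' = f · (v + v_o)/(v − v_s).
f' = 449 × (341 + 6.389)/(341 − 18.2) = 449 × 347.39/322.8 ≈ 483 Hz.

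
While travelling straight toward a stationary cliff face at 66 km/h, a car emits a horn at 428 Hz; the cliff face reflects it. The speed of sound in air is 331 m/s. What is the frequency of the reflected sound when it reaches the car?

66 km/h = 18.33 m/s.
The cliff face receives the sound from a moving source: f₁ = f₀ · v/(v − v_e) = 428 × 331/312.67 ≈ 453 Hz.
On the return leg the car is a moving observer: f₂ = f₁ · (v + v_e)/v = 453 × 349.33/331 ≈ 478 Hz.

478 Hz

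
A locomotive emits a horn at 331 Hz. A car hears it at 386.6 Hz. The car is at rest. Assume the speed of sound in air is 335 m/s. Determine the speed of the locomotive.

f' > f, so the locomotive is approaching.
f' = f · v/(v − v_s) ⇒ v_s = v · |1 − f/f'|.
v_s = 335 × |1 − 331/386.6| = 335 × 0.1438 ≈ 48 m/s.

48 m/s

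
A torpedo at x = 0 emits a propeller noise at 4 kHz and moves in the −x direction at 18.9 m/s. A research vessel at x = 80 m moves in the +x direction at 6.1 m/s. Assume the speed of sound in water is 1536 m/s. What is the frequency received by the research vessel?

The observer lies on the +x side, so the source is heading away from the observer and the observer is heading away from the source.
General Doppler shift: f' = f · (v − v_o)/(v + v_s).
f' = 4 × (1536 − 6.1)/(1536 + 18.9) = 4 × 1529.9/1554.9 ≈ 3.94 kHz.

3.94 kHz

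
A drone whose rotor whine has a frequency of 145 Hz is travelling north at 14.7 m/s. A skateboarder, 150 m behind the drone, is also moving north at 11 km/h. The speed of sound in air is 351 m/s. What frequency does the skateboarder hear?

140 Hz

11 km/h = 3.056 m/s.
The skateboarder is behind, so the drone is moving away from it while the skateboarder is moving toward the drone.
With source receding and observer approaching, f' = f · (v + v_o)/(v + v_s).
f' = 145 × (351 + 3.056)/(351 + 14.7) = 145 × 354.06/365.7 ≈ 140 Hz.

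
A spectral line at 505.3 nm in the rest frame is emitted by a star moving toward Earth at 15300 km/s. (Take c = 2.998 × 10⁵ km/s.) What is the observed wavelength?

β = v/c = 15300/299800 = 0.0510.
Relativistic Doppler for wavelength: λ' = λ₀ · √((1 − β)/(1 + β)).
λ' = 505.3 × √(0.9490/1.0510) = 505.3 × 0.95020 ≈ 480.1 nm.

480.1 nm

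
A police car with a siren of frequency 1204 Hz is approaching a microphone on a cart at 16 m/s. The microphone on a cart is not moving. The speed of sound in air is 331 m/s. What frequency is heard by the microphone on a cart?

1265 Hz

With the source moving toward a stationary observer, f' = f · v/(v − v_s).
f' = 1204 × 331/(331 − 16) = 1204 × 331/315 ≈ 1265 Hz.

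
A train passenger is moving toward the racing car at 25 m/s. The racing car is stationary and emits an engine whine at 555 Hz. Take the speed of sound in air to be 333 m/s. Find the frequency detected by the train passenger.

Only the observer moves, toward the source, so f' = f · (v + v_o)/v.
f' = 555 × (333 + 25)/333 = 555 × 358/333 ≈ 597 Hz.

597 Hz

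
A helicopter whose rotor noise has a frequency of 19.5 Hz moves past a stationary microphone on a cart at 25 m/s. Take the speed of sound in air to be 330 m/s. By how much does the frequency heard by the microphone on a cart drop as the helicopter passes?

2.97 Hz

Approaching: f₁ = f · v/(v − v_s) = 19.5 × 330/305 ≈ 21.10 Hz.
Receding: f₂ = f · v/(v + v_s) = 19.5 × 330/355 ≈ 18.13 Hz.
Drop: f₁ − f₂ = 2f·v·v_s/(v² − v_s²) = 2 × 19.5 × 330 × 25/(330² − 25²) ≈ 2.97 Hz.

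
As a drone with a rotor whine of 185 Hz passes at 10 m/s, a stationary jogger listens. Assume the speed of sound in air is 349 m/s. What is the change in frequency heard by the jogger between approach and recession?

10.6 Hz

Approaching: f₁ = f · v/(v − v_s) = 185 × 349/339 ≈ 190.5 Hz.
Receding: f₂ = f · v/(v + v_s) = 185 × 349/359 ≈ 179.8 Hz.
Drop: f₁ − f₂ = 2f·v·v_s/(v² − v_s²) = 2 × 185 × 349 × 10/(349² − 10²) ≈ 10.6 Hz.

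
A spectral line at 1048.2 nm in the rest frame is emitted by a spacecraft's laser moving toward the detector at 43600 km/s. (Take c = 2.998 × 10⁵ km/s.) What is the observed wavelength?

905.4 nm

β = v/c = 43600/299800 = 0.1454.
Relativistic Doppler for wavelength: λ' = λ₀ · √((1 − β)/(1 + β)).
λ' = 1048.2 × √(0.8546/1.1454) = 1048.2 × 0.86375 ≈ 905.4 nm.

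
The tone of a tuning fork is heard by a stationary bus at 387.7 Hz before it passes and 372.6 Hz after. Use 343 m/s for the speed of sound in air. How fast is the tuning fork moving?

6.8 m/s

f₁/f₂ = (v + v_s)/(v − v_s), so v_s = v · (f₁ − f₂)/(f₁ + f₂).
v_s = 343 × (387.7 − 372.6)/(387.7 + 372.6) = 343 × 15.1/760.3 ≈ 6.8 m/s.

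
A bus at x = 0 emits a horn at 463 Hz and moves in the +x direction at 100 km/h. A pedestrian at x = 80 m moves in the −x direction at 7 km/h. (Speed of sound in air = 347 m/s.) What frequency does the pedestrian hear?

506 Hz

100 km/h = 27.78 m/s; 7 km/h = 1.944 m/s.
The observer lies on the +x side, so the source is heading toward the observer and the observer is heading toward the source.
With source approaching and observer approaching, f' = f · (v + v_o)/(v − v_s).
f' = 463 × (347 + 1.944)/(347 − 27.78) = 463 × 348.94/319.22 ≈ 506 Hz.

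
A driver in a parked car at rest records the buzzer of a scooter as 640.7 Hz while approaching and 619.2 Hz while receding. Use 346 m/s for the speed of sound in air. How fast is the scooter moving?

f₁/f₂ = (v + v_s)/(v − v_s), so v_s = v · (f₁ − f₂)/(f₁ + f₂).
v_s = 346 × (640.7 − 619.2)/(640.7 + 619.2) = 346 × 21.5/1259.9 ≈ 5.9 m/s.

5.9 m/s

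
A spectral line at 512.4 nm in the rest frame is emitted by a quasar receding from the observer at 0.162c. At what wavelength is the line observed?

Relativistic Doppler for wavelength: λ' = λ₀ · √((1 + β)/(1 − β)).
λ' = 512.4 × √(1.1620/0.8380) = 512.4 × 1.17755 ≈ 603.4 nm.

603.4 nm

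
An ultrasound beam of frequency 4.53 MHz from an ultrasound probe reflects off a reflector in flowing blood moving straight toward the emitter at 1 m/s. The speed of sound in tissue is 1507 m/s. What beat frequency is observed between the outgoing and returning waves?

6016 Hz

The reflector in flowing blood first receives the wave as a moving observer: f₁ = f₀ · (v + u)/v = 4.53 × (1507 + 1)/1507 ≈ 4.53301 MHz.
The reflection then acts as a moving source: f₂ = f₁ · v/(v − u) ≈ 4.53602 MHz.
Equivalently f₂ = f₀ · (v + u)/(v − u).
Beat frequency (with f₀ = 4530000 Hz): |f₂ − f₀| = 2u·f₀/(v − u) = 2 × 1 × 4530000/1506 ≈ 6016 Hz.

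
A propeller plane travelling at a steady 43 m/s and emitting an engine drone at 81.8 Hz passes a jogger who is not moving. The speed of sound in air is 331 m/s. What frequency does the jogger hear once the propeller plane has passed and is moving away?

72 Hz

Receding: f₂ = f · v/(v + v_s) = 81.8 × 331/374 ≈ 72 Hz.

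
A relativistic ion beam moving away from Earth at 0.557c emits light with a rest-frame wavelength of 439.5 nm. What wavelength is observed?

Relativistic Doppler for wavelength: λ' = λ₀ · √((1 + β)/(1 − β)).
λ' = 439.5 × √(1.5570/0.4430) = 439.5 × 1.87475 ≈ 824.0 nm.

824.0 nm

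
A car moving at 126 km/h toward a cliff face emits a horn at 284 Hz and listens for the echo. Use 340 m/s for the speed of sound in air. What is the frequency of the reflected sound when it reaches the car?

349 Hz

126 km/h = 35 m/s.
The cliff face receives the sound from a moving source: f₁ = f₀ · v/(v − v_e) = 284 × 340/305 ≈ 317 Hz.
On the return leg the car is a moving observer: f₂ = f₁ · (v + v_e)/v = 317 × 375/340 ≈ 349 Hz.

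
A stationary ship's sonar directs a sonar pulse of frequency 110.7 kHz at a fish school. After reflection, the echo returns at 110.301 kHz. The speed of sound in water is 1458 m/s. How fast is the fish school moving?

2.63 m/s

Double Doppler shift off a moving reflector: f₂ = f₀ · (v + u)/(v − u) (u > 0 toward emitter).
Rearranging, u = v · (f₂ − f₀)/(f₂ + f₀) = 1458 × -0.399/221.001 ≈ -2.63 m/s.
So the fish school is moving at 2.63 m/s away from the emitter.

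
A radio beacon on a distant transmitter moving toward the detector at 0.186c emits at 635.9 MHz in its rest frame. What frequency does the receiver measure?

767.6 MHz

Relativistic Doppler for frequency: f' = f₀ · √((1 + β)/(1 − β)).
f' = 635.9 × √(1.1860/0.8140) = 635.9 × 1.20706 ≈ 767.6 MHz.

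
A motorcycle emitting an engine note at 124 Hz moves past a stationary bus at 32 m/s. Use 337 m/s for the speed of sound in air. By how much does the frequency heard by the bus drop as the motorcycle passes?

23.8 Hz

Approaching: f₁ = f · v/(v − v_s) = 124 × 337/305 ≈ 137.0 Hz.
Receding: f₂ = f · v/(v + v_s) = 124 × 337/369 ≈ 113.2 Hz.
Drop: f₁ − f₂ = 2f·v·v_s/(v² − v_s²) = 2 × 124 × 337 × 32/(337² − 32²) ≈ 23.8 Hz.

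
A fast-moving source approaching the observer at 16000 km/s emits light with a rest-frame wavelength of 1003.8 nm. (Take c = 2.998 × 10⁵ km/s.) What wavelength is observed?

951.6 nm

β = v/c = 16000/299800 = 0.0534.
Relativistic Doppler for wavelength: λ' = λ₀ · √((1 − β)/(1 + β)).
λ' = 1003.8 × √(0.9466/1.0534) = 1003.8 × 0.94798 ≈ 951.6 nm.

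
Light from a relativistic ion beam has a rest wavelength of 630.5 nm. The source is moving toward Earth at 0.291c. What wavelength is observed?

467.2 nm

Relativistic Doppler for wavelength: λ' = λ₀ · √((1 − β)/(1 + β)).
λ' = 630.5 × √(0.7090/1.2910) = 630.5 × 0.74107 ≈ 467.2 nm.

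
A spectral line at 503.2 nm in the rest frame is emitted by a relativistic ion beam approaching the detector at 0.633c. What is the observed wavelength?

Relativistic Doppler for wavelength: λ' = λ₀ · √((1 − β)/(1 + β)).
λ' = 503.2 × √(0.3670/1.6330) = 503.2 × 0.47407 ≈ 238.6 nm.

238.6 nm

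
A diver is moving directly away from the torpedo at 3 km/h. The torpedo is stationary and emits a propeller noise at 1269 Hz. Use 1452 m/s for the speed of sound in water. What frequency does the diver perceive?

1268 Hz

3 km/h = 0.8333 m/s.
Moving observer, stationary source: f' = f · (v − v_o)/v.
f' = 1269 × (1452 − 0.8333)/1452 = 1269 × 1451.2/1452 ≈ 1268 Hz.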